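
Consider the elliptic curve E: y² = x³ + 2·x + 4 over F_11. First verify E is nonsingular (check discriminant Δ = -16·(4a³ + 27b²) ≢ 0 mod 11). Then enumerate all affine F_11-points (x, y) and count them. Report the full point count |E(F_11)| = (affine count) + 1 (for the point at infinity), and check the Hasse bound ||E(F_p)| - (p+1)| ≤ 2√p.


Affine points = {(0, 2), (0, 9), (2, 4), (2, 7), (3, 2), (3, 9), (6, 1), (6, 10), (7, 3), (7, 8), (8, 2), (8, 9), (9, 5), (9, 6), (10, 1), (10, 10)}; affine count = 16; |E(F_11)| = 17.

Discriminant check: Δ ∝ 4a³ + 27b² = 4·2³ + 27·4² = 4·8 + 27·16 ≡ 2 (mod 11). Nonzero ⇒ E is nonsingular.
For each x ∈ F_11, compute rhs = x³ + 2·x + 4 mod 11, then count y ∈ F_11 with y² ≡ rhs.
  x = 0: rhs = 4, matching y values: 2, 9 (2 points).
  x = 1: rhs = 7, matching y values: none (0 points).
  x = 2: rhs = 5, matching y values: 4, 7 (2 points).
  x = 3: rhs = 4, matching y values: 2, 9 (2 points).
  x = 4: rhs = 10, matching y values: none (0 points).
  x = 5: rhs = 7, matching y values: none (0 points).
  x = 6: rhs = 1, matching y values: 1, 10 (2 points).
  x = 7: rhs = 9, matching y values: 3, 8 (2 points).
  x = 8: rhs = 4, matching y values: 2, 9 (2 points).
  x = 9: rhs = 3, matching y values: 5, 6 (2 points).
  x = 10: rhs = 1, matching y values: 1, 10 (2 points).
Total affine count: 16.
Full point count |E(F_11)| = 16 + 1 = 17.
Hasse bound: |17 − (11+1)| = |5| = 5 ≤ 2√11 ≈ 6.6332 ✓.


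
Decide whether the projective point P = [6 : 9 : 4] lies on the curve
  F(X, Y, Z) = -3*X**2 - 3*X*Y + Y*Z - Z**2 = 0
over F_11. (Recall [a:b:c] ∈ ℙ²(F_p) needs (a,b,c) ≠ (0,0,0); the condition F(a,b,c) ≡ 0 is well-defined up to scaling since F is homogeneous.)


F(6,9,4) ≡ 3 (mod 11); P is NOT on the curve.

Evaluate F(6, 9, 4) term-by-term (mod 11).
  -3*X**2 ↦ -3·36·1·1 = -108
  -3*X*Y ↦ -3·6·9·1 = -162
  Y*Z ↦ 1·1·9·4 = 36
  -Z**2 ↦ -1·1·1·16 = -16
Sum: F(6, 9, 4) = (-108) + (-162) + (36) + (-16) = -250.
Reducing mod 11: -250 ≡ 3 (mod 11).
Since F(a, b, c) ≡ 3 ≠ 0 (mod 11), P does NOT lie on the curve.


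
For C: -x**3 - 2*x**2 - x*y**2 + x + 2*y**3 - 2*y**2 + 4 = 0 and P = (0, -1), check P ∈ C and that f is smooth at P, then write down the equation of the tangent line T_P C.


Tangent line at P: 10*y + 10 = 0.

Step 1: f(0, -1) = 0, so P lies on C.
Step 2: partial derivatives
  f_x(x, y) = -3*x**2 - 4*x - y**2 + 1, f_y(x, y) = -2*x*y + 6*y**2 - 4*y.
  f_x(P) = 0, f_y(P) = 10 (gradient nonzero, so P is smooth).
Step 3: tangent line at P: 0·(x − 0) + 10·(y − -1) = 0.
Expanding: 10*y + 10 = 0.


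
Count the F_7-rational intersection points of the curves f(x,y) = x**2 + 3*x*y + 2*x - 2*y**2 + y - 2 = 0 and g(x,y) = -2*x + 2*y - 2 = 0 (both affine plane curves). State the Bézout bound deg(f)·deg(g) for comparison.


Common zeros: {(3, 4)}; count = 1; Bézout bound = 2.

deg(f) = 2, deg(g) = 1, so Bézout bound = 2.
Scan x ∈ F_7. For each x, list the y ∈ F_7 with f(x, y) ≡ 0 and those with g(x, y) ≡ 0 (mod 7); the common zeros in that column are the intersection.
  x = 0: f ≡ 0 at y ∈ ∅; g ≡ 0 at y ∈ {1}; common: ∅.
  x = 1: f ≡ 0 at y ∈ ∅; g ≡ 0 at y ∈ {2}; common: ∅.
  x = 2: f ≡ 0 at y ∈ ∅; g ≡ 0 at y ∈ {3}; common: ∅.
  x = 3: f ≡ 0 at y ∈ {1, 4}; g ≡ 0 at y ∈ {4}; common: {4}.
  x = 4: f ≡ 0 at y ∈ {4, 6}; g ≡ 0 at y ∈ {5}; common: ∅.
  x = 5: f ≡ 0 at y ∈ {3, 5}; g ≡ 0 at y ∈ {6}; common: ∅.
  x = 6: f ≡ 0 at y ∈ {1, 5}; g ≡ 0 at y ∈ {0}; common: ∅.
Collecting: common zeros = {(3, 4)}, so the count is 1.
Comparison with the Bézout bound: 1 ≤ 2 = deg(f)·deg(g), as expected for curves with no common component (the affine F_7-count falls short of the bound because intersections may lie at infinity, over extension fields, or carry multiplicity).


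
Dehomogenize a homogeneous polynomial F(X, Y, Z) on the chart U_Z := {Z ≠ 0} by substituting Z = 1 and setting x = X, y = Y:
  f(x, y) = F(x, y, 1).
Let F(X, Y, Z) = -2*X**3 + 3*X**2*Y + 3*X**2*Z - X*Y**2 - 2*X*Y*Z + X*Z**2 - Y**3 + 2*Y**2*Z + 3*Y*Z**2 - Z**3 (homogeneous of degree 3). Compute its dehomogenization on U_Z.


f(x, y) = -2*x**3 + 3*x**2*y + 3*x**2 - x*y**2 - 2*x*y + x - y**3 + 2*y**2 + 3*y - 1

On U_Z we set Z = 1. Each monomial c·X^i·Y^j·Z^k in F becomes c·x^i·y^j·1^k = c·x^i·y^j.
Substituting Z = 1: F(X, Y, 1) = -2*x**3 + 3*x**2*y + 3*x**2 - x*y**2 - 2*x*y + x - y**3 + 2*y**2 + 3*y - 1.
Note: deg(f) ≤ deg(F) = 3; strict inequality happens when F is divisible by Z (lost terms).


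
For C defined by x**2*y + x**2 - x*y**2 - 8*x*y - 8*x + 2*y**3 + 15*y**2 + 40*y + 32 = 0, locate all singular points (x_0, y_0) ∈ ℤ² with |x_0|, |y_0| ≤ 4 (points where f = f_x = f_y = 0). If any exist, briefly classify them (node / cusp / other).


Singular points: {(2, -2)}; classification: node.

Compute partial derivatives:
  f_x = 2*x*y + 2*x - y**2 - 8*y - 8.
  f_y = x**2 - 2*x*y - 8*x + 6*y**2 + 30*y + 40.
Scan x_0 ∈ {−4, ..., 4}. For each x_0, f_y(x_0, y) is a polynomial in y; find its integer roots y ∈ {−4, ..., 4}, then test f_x and f at those candidates.
  x = -4: f_y(-4, y) = 6*y**2 + 38*y + 88; no integer root y with |y| ≤ 4.
  x = -3: f_y(-3, y) = 6*y**2 + 36*y + 73; no integer root y with |y| ≤ 4.
  x = -2: f_y(-2, y) = 6*y**2 + 34*y + 60; no integer root y with |y| ≤ 4.
  x = -1: f_y(-1, y) = 6*y**2 + 32*y + 49; no integer root y with |y| ≤ 4.
  x = 0: f_y(0, y) = 6*y**2 + 30*y + 40; no integer root y with |y| ≤ 4.
  x = 1: f_y(1, y) = 6*y**2 + 28*y + 33; no integer root y with |y| ≤ 4.
  x = 2: f_y(2, y) = 6*y**2 + 26*y + 28; vanishes at y ∈ {-2}. (2, -2): f_x = 0, f = 0 — SINGULAR.
  x = 3: f_y(3, y) = 6*y**2 + 24*y + 25; no integer root y with |y| ≤ 4.
  x = 4: f_y(4, y) = 6*y**2 + 22*y + 24; no integer root y with |y| ≤ 4.
Only singular point on the grid: (2, -2).
Classify: substitute x = 2 + u, y = -2 + v and expand: f = u**2*v - u**2 - u*v**2 + 2*v**3 + v**2.
No constant or linear terms (consistent with a singular point). Quadratic part: -u**2 + v**2. Cubic part: u**2*v - u*v**2 + 2*v**3.
The quadratic part v**2 - u**2 = (v − u)(v + u) splits into two distinct linear factors, so there are two distinct tangent lines y − -2 = ±(x − 2) — this is a node (ordinary double point).
Classification: node.


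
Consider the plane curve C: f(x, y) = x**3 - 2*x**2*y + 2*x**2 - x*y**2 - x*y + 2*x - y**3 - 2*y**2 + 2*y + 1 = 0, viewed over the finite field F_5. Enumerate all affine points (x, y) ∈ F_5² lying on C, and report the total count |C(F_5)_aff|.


Affine F_5-points: {(0, 1), (1, 4), (4, 0), (4, 2)}; count = 4.

For each of the 25 pairs (x, y) ∈ F_5², evaluate f(x, y) mod 5. Record the zeros.
  x = 0: [0↦1, 1↦0, 2↦4, 3↦2, 4↦3]  zeros at y ∈ {1}
  x = 1: [0↦1, 1↦1, 2↦4, 3↦4, 4↦0]  zeros at y ∈ {4}
  x = 2: [0↦1, 1↦3, 2↦1, 3↦4, 4↦1]  zeros at y ∈ ∅
  x = 3: [0↦2, 1↦2, 2↦1, 3↦3, 4↦2]  zeros at y ∈ ∅
  x = 4: [0↦0, 1↦4, 2↦0, 3↦2, 4↦4]  zeros at y ∈ {0, 2}
Collecting zeros: affine points = {(0, 1), (1, 4), (4, 0), (4, 2)}.
Total count |C(F_5)_aff| = 4.


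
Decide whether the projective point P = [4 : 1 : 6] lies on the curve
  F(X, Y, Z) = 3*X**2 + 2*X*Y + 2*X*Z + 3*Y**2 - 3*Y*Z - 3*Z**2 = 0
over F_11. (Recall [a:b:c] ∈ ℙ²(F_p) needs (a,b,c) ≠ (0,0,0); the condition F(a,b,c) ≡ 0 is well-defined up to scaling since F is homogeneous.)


F(4,1,6) ≡ 3 (mod 11); P is NOT on the curve.

Evaluate F(4, 1, 6) term-by-term (mod 11).
  3*X**2 ↦ 3·16·1·1 = 48
  2*X*Y ↦ 2·4·1·1 = 8
  2*X*Z ↦ 2·4·1·6 = 48
  3*Y**2 ↦ 3·1·1·1 = 3
  -3*Y*Z ↦ -3·1·1·6 = -18
  -3*Z**2 ↦ -3·1·1·36 = -108
Sum: F(4, 1, 6) = (48) + (8) + (48) + (3) + (-18) + (-108) = -19.
Reducing mod 11: -19 ≡ 3 (mod 11).
Since F(a, b, c) ≡ 3 ≠ 0 (mod 11), P does NOT lie on the curve.


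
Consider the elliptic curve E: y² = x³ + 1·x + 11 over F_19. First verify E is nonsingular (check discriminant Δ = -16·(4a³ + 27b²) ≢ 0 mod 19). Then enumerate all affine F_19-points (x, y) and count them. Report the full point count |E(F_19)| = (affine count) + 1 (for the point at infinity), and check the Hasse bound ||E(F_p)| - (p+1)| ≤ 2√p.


Affine points = {(0, 7), (0, 12), (6, 9), (6, 10), (7, 0), (11, 2), (11, 17), (13, 6), (13, 13), (15, 0), (16, 0), (17, 1), (17, 18), (18, 3), (18, 16)}; affine count = 15; |E(F_19)| = 16.

Discriminant check: Δ ∝ 4a³ + 27b² = 4·1³ + 27·11² = 4·1 + 27·121 ≡ 3 (mod 19). Nonzero ⇒ E is nonsingular.
For each x ∈ F_19, compute rhs = x³ + 1·x + 11 mod 19, then count y ∈ F_19 with y² ≡ rhs.
  x = 0: rhs = 11, matching y values: 7, 12 (2 points).
  x = 1: rhs = 13, matching y values: none (0 points).
  x = 2: rhs = 2, matching y values: none (0 points).
  x = 3: rhs = 3, matching y values: none (0 points).
  x = 4: rhs = 3, matching y values: none (0 points).
  x = 5: rhs = 8, matching y values: none (0 points).
  x = 6: rhs = 5, matching y values: 9, 10 (2 points).
  x = 7: rhs = 0, matching y values: 0 (1 points).
  x = 8: rhs = 18, matching y values: none (0 points).
  x = 9: rhs = 8, matching y values: none (0 points).
  x = 10: rhs = 14, matching y values: none (0 points).
  x = 11: rhs = 4, matching y values: 2, 17 (2 points).
  x = 12: rhs = 3, matching y values: none (0 points).
  x = 13: rhs = 17, matching y values: 6, 13 (2 points).
  x = 14: rhs = 14, matching y values: none (0 points).
  x = 15: rhs = 0, matching y values: 0 (1 points).
  x = 16: rhs = 0, matching y values: 0 (1 points).
  x = 17: rhs = 1, matching y values: 1, 18 (2 points).
  x = 18: rhs = 9, matching y values: 3, 16 (2 points).
Total affine count: 15.
Full point count |E(F_19)| = 15 + 1 = 16.
Hasse bound: |16 − (19+1)| = |-4| = 4 ≤ 2√19 ≈ 8.7178 ✓.


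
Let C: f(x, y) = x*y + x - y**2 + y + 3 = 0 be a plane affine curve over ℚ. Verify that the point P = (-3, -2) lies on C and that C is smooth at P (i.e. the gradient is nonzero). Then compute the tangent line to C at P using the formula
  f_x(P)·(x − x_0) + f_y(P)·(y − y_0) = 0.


Tangent line at P: -x + 2*y + 1 = 0.

Step 1: f(-3, -2) = 0, so P lies on C.
Step 2: partial derivatives
  f_x(x, y) = y + 1, f_y(x, y) = x - 2*y + 1.
  f_x(P) = -1, f_y(P) = 2 (gradient nonzero, so P is smooth).
Step 3: tangent line at P: -1·(x − -3) + 2·(y − -2) = 0.
Expanding: -x + 2*y + 1 = 0.


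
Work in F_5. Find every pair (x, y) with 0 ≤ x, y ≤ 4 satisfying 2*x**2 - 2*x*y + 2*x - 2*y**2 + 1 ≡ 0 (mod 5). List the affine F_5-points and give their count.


Affine F_5-points: {(1, 0), (1, 4), (2, 4), (3, 0), (3, 2)}; count = 5.

For each of the 25 pairs (x, y) ∈ F_5², evaluate f(x, y) mod 5. Record the zeros.
  x = 0: [0↦1, 1↦4, 2↦3, 3↦3, 4↦4]  zeros at y ∈ ∅
  x = 1: [0↦0, 1↦1, 2↦3, 3↦1, 4↦0]  zeros at y ∈ {0, 4}
  x = 2: [0↦3, 1↦2, 2↦2, 3↦3, 4↦0]  zeros at y ∈ {4}
  x = 3: [0↦0, 1↦2, 2↦0, 3↦4, 4↦4]  zeros at y ∈ {0, 2}
  x = 4: [0↦1, 1↦1, 2↦2, 3↦4, 4↦2]  zeros at y ∈ ∅
Collecting zeros: affine points = {(1, 0), (1, 4), (2, 4), (3, 0), (3, 2)}.
Total count |C(F_5)_aff| = 5.


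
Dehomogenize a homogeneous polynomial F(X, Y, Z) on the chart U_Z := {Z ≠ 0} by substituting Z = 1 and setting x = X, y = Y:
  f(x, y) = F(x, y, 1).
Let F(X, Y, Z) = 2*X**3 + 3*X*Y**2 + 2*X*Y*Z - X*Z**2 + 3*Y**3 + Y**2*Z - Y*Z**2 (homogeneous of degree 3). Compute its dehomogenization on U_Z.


f(x, y) = 2*x**3 + 3*x*y**2 + 2*x*y - x + 3*y**3 + y**2 - y

On U_Z we set Z = 1. Each monomial c·X^i·Y^j·Z^k in F becomes c·x^i·y^j·1^k = c·x^i·y^j.
Substituting Z = 1: F(X, Y, 1) = 2*x**3 + 3*x*y**2 + 2*x*y - x + 3*y**3 + y**2 - y.
Note: deg(f) ≤ deg(F) = 3; strict inequality happens when F is divisible by Z (lost terms).


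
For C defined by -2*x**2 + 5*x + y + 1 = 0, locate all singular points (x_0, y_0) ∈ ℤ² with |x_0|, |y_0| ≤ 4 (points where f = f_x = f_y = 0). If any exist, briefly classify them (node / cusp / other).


No singular points in the scanned grid; C is smooth there.

Compute partial derivatives:
  f_x = 5 - 4*x.
  f_y = 1.
f_y = 1 is a nonzero constant, so f_y never vanishes: no point (x, y) can satisfy f = f_x = f_y = 0. In particular no (x, y) ∈ {−4, ..., 4}² is singular; the curve is smooth.


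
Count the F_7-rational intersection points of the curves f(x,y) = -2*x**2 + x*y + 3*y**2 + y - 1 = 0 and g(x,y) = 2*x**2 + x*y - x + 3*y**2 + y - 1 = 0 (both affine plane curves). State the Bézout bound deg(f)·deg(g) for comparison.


Common zeros: ∅; count = 0; Bézout bound = 4.

deg(f) = 2, deg(g) = 2, so Bézout bound = 4.
Scan x ∈ F_7. For each x, list the y ∈ F_7 with f(x, y) ≡ 0 and those with g(x, y) ≡ 0 (mod 7); the common zeros in that column are the intersection.
  x = 0: f ≡ 0 at y ∈ ∅; g ≡ 0 at y ∈ ∅; common: ∅.
  x = 1: f ≡ 0 at y ∈ ∅; g ≡ 0 at y ∈ {0, 4}; common: ∅.
  x = 2: f ≡ 0 at y ∈ ∅; g ≡ 0 at y ∈ ∅; common: ∅.
  x = 3: f ≡ 0 at y ∈ ∅; g ≡ 0 at y ∈ {0, 1}; common: ∅.
  x = 4: f ≡ 0 at y ∈ {4, 6}; g ≡ 0 at y ∈ {1, 2}; common: ∅.
  x = 5: f ≡ 0 at y ∈ {1, 4}; g ≡ 0 at y ∈ ∅; common: ∅.
  x = 6: f ≡ 0 at y ∈ {1, 6}; g ≡ 0 at y ∈ {2, 5}; common: ∅.
Collecting: common zeros = ∅, so the count is 0.
Comparison with the Bézout bound: 0 ≤ 4 = deg(f)·deg(g), as expected for curves with no common component (the affine F_7-count falls short of the bound because intersections may lie at infinity, over extension fields, or carry multiplicity).


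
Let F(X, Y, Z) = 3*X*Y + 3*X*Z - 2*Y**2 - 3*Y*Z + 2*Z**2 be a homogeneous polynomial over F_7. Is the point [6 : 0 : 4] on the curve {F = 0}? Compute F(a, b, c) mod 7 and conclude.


F(6,0,4) ≡ 6 (mod 7); P is NOT on the curve.

Evaluate F(6, 0, 4) term-by-term (mod 7).
  3*X*Y ↦ 3·6·0·1 = 0
  3*X*Z ↦ 3·6·1·4 = 72
  -2*Y**2 ↦ -2·1·0·1 = 0
  -3*Y*Z ↦ -3·1·0·4 = 0
  2*Z**2 ↦ 2·1·1·16 = 32
Sum: F(6, 0, 4) = (0) + (72) + (0) + (0) + (32) = 104.
Reducing mod 7: 104 ≡ 6 (mod 7).
Since F(a, b, c) ≡ 6 ≠ 0 (mod 7), P does NOT lie on the curve.


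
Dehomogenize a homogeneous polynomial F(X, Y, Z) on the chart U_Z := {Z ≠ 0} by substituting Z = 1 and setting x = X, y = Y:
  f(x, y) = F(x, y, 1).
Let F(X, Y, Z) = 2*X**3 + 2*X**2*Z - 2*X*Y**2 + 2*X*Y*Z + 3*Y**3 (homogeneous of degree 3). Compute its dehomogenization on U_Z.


f(x, y) = 2*x**3 + 2*x**2 - 2*x*y**2 + 2*x*y + 3*y**3

On U_Z we set Z = 1. Each monomial c·X^i·Y^j·Z^k in F becomes c·x^i·y^j·1^k = c·x^i·y^j.
Substituting Z = 1: F(X, Y, 1) = 2*x**3 + 2*x**2 - 2*x*y**2 + 2*x*y + 3*y**3.
Note: deg(f) ≤ deg(F) = 3; strict inequality happens when F is divisible by Z (lost terms).


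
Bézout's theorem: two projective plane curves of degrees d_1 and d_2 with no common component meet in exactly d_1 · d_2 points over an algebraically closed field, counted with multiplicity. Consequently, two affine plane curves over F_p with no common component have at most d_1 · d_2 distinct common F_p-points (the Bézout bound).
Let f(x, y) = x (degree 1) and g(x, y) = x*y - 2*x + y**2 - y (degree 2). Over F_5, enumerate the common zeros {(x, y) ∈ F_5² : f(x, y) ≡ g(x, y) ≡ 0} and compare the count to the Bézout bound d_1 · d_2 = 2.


Common zeros: {(0, 0), (0, 1)}; count = 2; Bézout bound = 2.

deg(f) = 1, deg(g) = 2, so Bézout bound = 2.
Scan x ∈ F_5. For each x, list the y ∈ F_5 with f(x, y) ≡ 0 and those with g(x, y) ≡ 0 (mod 5); the common zeros in that column are the intersection.
  x = 0: f ≡ 0 at y ∈ {0, 1, 2, 3, 4}; g ≡ 0 at y ∈ {0, 1}; common: {0, 1}.
  x = 1: f ≡ 0 at y ∈ ∅; g ≡ 0 at y ∈ ∅; common: ∅.
  x = 2: f ≡ 0 at y ∈ ∅; g ≡ 0 at y ∈ ∅; common: ∅.
  x = 3: f ≡ 0 at y ∈ ∅; g ≡ 0 at y ∈ ∅; common: ∅.
  x = 4: f ≡ 0 at y ∈ ∅; g ≡ 0 at y ∈ {3, 4}; common: ∅.
Collecting: common zeros = {(0, 0), (0, 1)}, so the count is 2.
Comparison with the Bézout bound: 2 ≤ 2 = deg(f)·deg(g), as expected for curves with no common component (the bound is attained).


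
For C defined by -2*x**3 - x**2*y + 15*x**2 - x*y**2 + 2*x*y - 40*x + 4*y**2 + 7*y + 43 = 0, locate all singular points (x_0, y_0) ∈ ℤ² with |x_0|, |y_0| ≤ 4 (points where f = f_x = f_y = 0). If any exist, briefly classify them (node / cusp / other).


Singular points: {(3, -2)}; classification: node.

Compute partial derivatives:
  f_x = -6*x**2 - 2*x*y + 30*x - y**2 + 2*y - 40.
  f_y = -x**2 - 2*x*y + 2*x + 8*y + 7.
Scan x_0 ∈ {−4, ..., 4}. For each x_0, f_y(x_0, y) is a polynomial in y; find its integer roots y ∈ {−4, ..., 4}, then test f_x and f at those candidates.
  x = -4: f_y(-4, y) = 16*y - 17; no integer root y with |y| ≤ 4.
  x = -3: f_y(-3, y) = 14*y - 8; no integer root y with |y| ≤ 4.
  x = -2: f_y(-2, y) = 12*y - 1; no integer root y with |y| ≤ 4.
  x = -1: f_y(-1, y) = 10*y + 4; no integer root y with |y| ≤ 4.
  x = 0: f_y(0, y) = 8*y + 7; no integer root y with |y| ≤ 4.
  x = 1: f_y(1, y) = 6*y + 8; no integer root y with |y| ≤ 4.
  x = 2: f_y(2, y) = 4*y + 7; no integer root y with |y| ≤ 4.
  x = 3: f_y(3, y) = 2*y + 4; vanishes at y ∈ {-2}. (3, -2): f_x = 0, f = 0 — SINGULAR.
  x = 4: f_y(4, y) = -1; no integer root y with |y| ≤ 4.
Only singular point on the grid: (3, -2).
Classify: substitute x = 3 + u, y = -2 + v and expand: f = -2*u**3 - u**2*v - u**2 - u*v**2 + v**2.
No constant or linear terms (consistent with a singular point). Quadratic part: -u**2 + v**2. Cubic part: -2*u**3 - u**2*v - u*v**2.
The quadratic part v**2 - u**2 = (v − u)(v + u) splits into two distinct linear factors, so there are two distinct tangent lines y − -2 = ±(x − 3) — this is a node (ordinary double point).
Classification: node.


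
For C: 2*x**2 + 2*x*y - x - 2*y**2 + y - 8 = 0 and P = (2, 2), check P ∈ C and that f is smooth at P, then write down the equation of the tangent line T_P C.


Tangent line at P: 11*x - 3*y - 16 = 0.

Step 1: f(2, 2) = 0, so P lies on C.
Step 2: partial derivatives
  f_x(x, y) = 4*x + 2*y - 1, f_y(x, y) = 2*x - 4*y + 1.
  f_x(P) = 11, f_y(P) = -3 (gradient nonzero, so P is smooth).
Step 3: tangent line at P: 11·(x − 2) + -3·(y − 2) = 0.
Expanding: 11*x - 3*y - 16 = 0.


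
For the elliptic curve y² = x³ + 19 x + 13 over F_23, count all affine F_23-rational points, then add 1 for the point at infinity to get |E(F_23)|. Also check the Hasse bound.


Affine points = {(0, 6), (0, 17), (2, 6), (2, 17), (5, 7), (5, 16), (7, 11), (7, 12), (9, 4), (9, 19), (11, 9), (11, 14), (15, 4), (15, 19), (18, 0), (21, 6), (21, 17), (22, 4), (22, 19)}; affine count = 19; |E(F_23)| = 20.

Discriminant check: Δ ∝ 4a³ + 27b² = 4·19³ + 27·13² = 4·6859 + 27·169 ≡ 6 (mod 23). Nonzero ⇒ E is nonsingular.
For each x ∈ F_23, compute rhs = x³ + 19·x + 13 mod 23, then count y ∈ F_23 with y² ≡ rhs.
  x = 0: rhs = 13, matching y values: 6, 17 (2 points).
  x = 1: rhs = 10, matching y values: none (0 points).
  x = 2: rhs = 13, matching y values: 6, 17 (2 points).
  x = 3: rhs = 5, matching y values: none (0 points).
  x = 4: rhs = 15, matching y values: none (0 points).
  x = 5: rhs = 3, matching y values: 7, 16 (2 points).
  x = 6: rhs = 21, matching y values: none (0 points).
  x = 7: rhs = 6, matching y values: 11, 12 (2 points).
  x = 8: rhs = 10, matching y values: none (0 points).
  x = 9: rhs = 16, matching y values: 4, 19 (2 points).
  x = 10: rhs = 7, matching y values: none (0 points).
  x = 11: rhs = 12, matching y values: 9, 14 (2 points).
  x = 12: rhs = 14, matching y values: none (0 points).
  x = 13: rhs = 19, matching y values: none (0 points).
  x = 14: rhs = 10, matching y values: none (0 points).
  x = 15: rhs = 16, matching y values: 4, 19 (2 points).
  x = 16: rhs = 20, matching y values: none (0 points).
  x = 17: rhs = 5, matching y values: none (0 points).
  x = 18: rhs = 0, matching y values: 0 (1 points).
  x = 19: rhs = 11, matching y values: none (0 points).
  x = 20: rhs = 21, matching y values: none (0 points).
  x = 21: rhs = 13, matching y values: 6, 17 (2 points).
  x = 22: rhs = 16, matching y values: 4, 19 (2 points).
Total affine count: 19.
Full point count |E(F_23)| = 19 + 1 = 20.
Hasse bound: |20 − (23+1)| = |-4| = 4 ≤ 2√23 ≈ 9.5917 ✓.


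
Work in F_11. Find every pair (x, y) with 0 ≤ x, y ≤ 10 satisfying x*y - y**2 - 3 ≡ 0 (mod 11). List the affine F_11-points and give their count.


Affine F_11-points: {(1, 6), (2, 4), (2, 9), (4, 1), (4, 3), (7, 8), (7, 10), (9, 2), (9, 7), (10, 5)}; count = 10.

For each of the 121 pairs (x, y) ∈ F_11², evaluate f(x, y) mod 11. Record the zeros.
  x = 0: [0↦8, 1↦7, 2↦4, 3↦10, 4↦3, 5↦5, 6↦5, 7↦3, 8↦10, 9↦4, 10↦7]  zeros at y ∈ ∅
  x = 1: [0↦8, 1↦8, 2↦6, 3↦2, 4↦7, 5↦10, 6↦0, 7↦10, 8↦7, 9↦2, 10↦6]  zeros at y ∈ {6}
  x = 2: [0↦8, 1↦9, 2↦8, 3↦5, 4↦0, 5↦4, 6↦6, 7↦6, 8↦4, 9↦0, 10↦5]  zeros at y ∈ {4, 9}
  x = 3: [0↦8, 1↦10, 2↦10, 3↦8, 4↦4, 5↦9, 6↦1, 7↦2, 8↦1, 9↦9, 10↦4]  zeros at y ∈ ∅
  x = 4: [0↦8, 1↦0, 2↦1, 3↦0, 4↦8, 5↦3, 6↦7, 7↦9, 8↦9, 9↦7, 10↦3]  zeros at y ∈ {1, 3}
  x = 5: [0↦8, 1↦1, 2↦3, 3↦3, 4↦1, 5↦8, 6↦2, 7↦5, 8↦6, 9↦5, 10↦2]  zeros at y ∈ ∅
  x = 6: [0↦8, 1↦2, 2↦5, 3↦6, 4↦5, 5↦2, 6↦8, 7↦1, 8↦3, 9↦3, 10↦1]  zeros at y ∈ ∅
  x = 7: [0↦8, 1↦3, 2↦7, 3↦9, 4↦9, 5↦7, 6↦3, 7↦8, 8↦0, 9↦1, 10↦0]  zeros at y ∈ {8, 10}
  x = 8: [0↦8, 1↦4, 2↦9, 3↦1, 4↦2, 5↦1, 6↦9, 7↦4, 8↦8, 9↦10, 10↦10]  zeros at y ∈ ∅
  x = 9: [0↦8, 1↦5, 2↦0, 3↦4, 4↦6, 5↦6, 6↦4, 7↦0, 8↦5, 9↦8, 10↦9]  zeros at y ∈ {2, 7}
  x = 10: [0↦8, 1↦6, 2↦2, 3↦7, 4↦10, 5↦0, 6↦10, 7↦7, 8↦2, 9↦6, 10↦8]  zeros at y ∈ {5}
Collecting zeros: affine points = {(1, 6), (2, 4), (2, 9), (4, 1), (4, 3), (7, 8), (7, 10), (9, 2), (9, 7), (10, 5)}.
Total count |C(F_11)_aff| = 10.


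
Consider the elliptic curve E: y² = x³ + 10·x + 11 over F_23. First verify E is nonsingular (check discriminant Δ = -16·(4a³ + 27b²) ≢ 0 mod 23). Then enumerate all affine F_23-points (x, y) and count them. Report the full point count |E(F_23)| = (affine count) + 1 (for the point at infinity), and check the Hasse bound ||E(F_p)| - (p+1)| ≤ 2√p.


Affine points = {(2, 4), (2, 19), (4, 0), (5, 5), (5, 18), (9, 5), (9, 18), (11, 7), (11, 16), (16, 9), (16, 14), (20, 0), (21, 11), (21, 12), (22, 0)}; affine count = 15; |E(F_23)| = 16.

Discriminant check: Δ ∝ 4a³ + 27b² = 4·10³ + 27·11² = 4·1000 + 27·121 ≡ 22 (mod 23). Nonzero ⇒ E is nonsingular.
For each x ∈ F_23, compute rhs = x³ + 10·x + 11 mod 23, then count y ∈ F_23 with y² ≡ rhs.
  x = 0: rhs = 11, matching y values: none (0 points).
  x = 1: rhs = 22, matching y values: none (0 points).
  x = 2: rhs = 16, matching y values: 4, 19 (2 points).
  x = 3: rhs = 22, matching y values: none (0 points).
  x = 4: rhs = 0, matching y values: 0 (1 points).
  x = 5: rhs = 2, matching y values: 5, 18 (2 points).
  x = 6: rhs = 11, matching y values: none (0 points).
  x = 7: rhs = 10, matching y values: none (0 points).
  x = 8: rhs = 5, matching y values: none (0 points).
  x = 9: rhs = 2, matching y values: 5, 18 (2 points).
  x = 10: rhs = 7, matching y values: none (0 points).
  x = 11: rhs = 3, matching y values: 7, 16 (2 points).
  x = 12: rhs = 19, matching y values: none (0 points).
  x = 13: rhs = 15, matching y values: none (0 points).
  x = 14: rhs = 20, matching y values: none (0 points).
  x = 15: rhs = 17, matching y values: none (0 points).
  x = 16: rhs = 12, matching y values: 9, 14 (2 points).
  x = 17: rhs = 11, matching y values: none (0 points).
  x = 18: rhs = 20, matching y values: none (0 points).
  x = 19: rhs = 22, matching y values: none (0 points).
  x = 20: rhs = 0, matching y values: 0 (1 points).
  x = 21: rhs = 6, matching y values: 11, 12 (2 points).
  x = 22: rhs = 0, matching y values: 0 (1 points).
Total affine count: 15.
Full point count |E(F_23)| = 15 + 1 = 16.
Hasse bound: |16 − (23+1)| = |-8| = 8 ≤ 2√23 ≈ 9.5917 ✓.


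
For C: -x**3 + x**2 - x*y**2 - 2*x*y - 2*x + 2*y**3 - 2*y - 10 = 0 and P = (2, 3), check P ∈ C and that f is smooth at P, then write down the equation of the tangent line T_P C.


Tangent line at P: -25*x + 36*y - 58 = 0.

Step 1: f(2, 3) = 0, so P lies on C.
Step 2: partial derivatives
  f_x(x, y) = -3*x**2 + 2*x - y**2 - 2*y - 2, f_y(x, y) = -2*x*y - 2*x + 6*y**2 - 2.
  f_x(P) = -25, f_y(P) = 36 (gradient nonzero, so P is smooth).
Step 3: tangent line at P: -25·(x − 2) + 36·(y − 3) = 0.
Expanding: -25*x + 36*y - 58 = 0.


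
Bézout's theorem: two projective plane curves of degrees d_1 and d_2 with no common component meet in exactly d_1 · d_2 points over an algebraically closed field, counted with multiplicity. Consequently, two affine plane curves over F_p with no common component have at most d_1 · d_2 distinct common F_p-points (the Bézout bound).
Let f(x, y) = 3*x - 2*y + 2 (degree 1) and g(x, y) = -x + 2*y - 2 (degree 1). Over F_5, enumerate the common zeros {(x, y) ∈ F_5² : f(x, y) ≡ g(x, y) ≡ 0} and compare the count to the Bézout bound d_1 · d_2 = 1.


Common zeros: {(0, 1)}; count = 1; Bézout bound = 1.

deg(f) = 1, deg(g) = 1, so Bézout bound = 1.
Scan x ∈ F_5. For each x, list the y ∈ F_5 with f(x, y) ≡ 0 and those with g(x, y) ≡ 0 (mod 5); the common zeros in that column are the intersection.
  x = 0: f ≡ 0 at y ∈ {1}; g ≡ 0 at y ∈ {1}; common: {1}.
  x = 1: f ≡ 0 at y ∈ {0}; g ≡ 0 at y ∈ {4}; common: ∅.
  x = 2: f ≡ 0 at y ∈ {4}; g ≡ 0 at y ∈ {2}; common: ∅.
  x = 3: f ≡ 0 at y ∈ {3}; g ≡ 0 at y ∈ {0}; common: ∅.
  x = 4: f ≡ 0 at y ∈ {2}; g ≡ 0 at y ∈ {3}; common: ∅.
Collecting: common zeros = {(0, 1)}, so the count is 1.
Comparison with the Bézout bound: 1 ≤ 1 = deg(f)·deg(g), as expected for curves with no common component (the bound is attained).


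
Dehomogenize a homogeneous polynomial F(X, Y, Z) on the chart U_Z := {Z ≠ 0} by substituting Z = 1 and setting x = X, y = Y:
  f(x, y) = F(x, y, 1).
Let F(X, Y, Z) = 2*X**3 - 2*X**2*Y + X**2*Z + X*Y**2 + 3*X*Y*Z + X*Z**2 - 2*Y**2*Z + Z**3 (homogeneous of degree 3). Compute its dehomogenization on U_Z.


f(x, y) = 2*x**3 - 2*x**2*y + x**2 + x*y**2 + 3*x*y + x - 2*y**2 + 1

On U_Z we set Z = 1. Each monomial c·X^i·Y^j·Z^k in F becomes c·x^i·y^j·1^k = c·x^i·y^j.
Substituting Z = 1: F(X, Y, 1) = 2*x**3 - 2*x**2*y + x**2 + x*y**2 + 3*x*y + x - 2*y**2 + 1.
Note: deg(f) ≤ deg(F) = 3; strict inequality happens when F is divisible by Z (lost terms).


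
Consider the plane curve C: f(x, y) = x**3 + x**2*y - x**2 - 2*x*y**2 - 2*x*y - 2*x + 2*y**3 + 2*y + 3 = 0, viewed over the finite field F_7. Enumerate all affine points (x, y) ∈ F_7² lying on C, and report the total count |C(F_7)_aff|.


Affine F_7-points: {(0, 1), (0, 3), (2, 2), (3, 5)}; count = 4.

For each of the 49 pairs (x, y) ∈ F_7², evaluate f(x, y) mod 7. Record the zeros.
  x = 0: [0↦3, 1↦0, 2↦2, 3↦0, 4↦6, 5↦4, 6↦6]  zeros at y ∈ {1, 3}
  x = 1: [0↦1, 1↦2, 2↦4, 3↦5, 4↦3, 5↦3, 6↦3]  zeros at y ∈ ∅
  x = 2: [0↦3, 1↦3, 2↦0, 3↦6, 4↦5, 5↦2, 6↦2]  zeros at y ∈ {2}
  x = 3: [0↦1, 1↦2, 2↦3, 3↦2, 4↦4, 5↦0, 6↦2]  zeros at y ∈ {5}
  x = 4: [0↦1, 1↦5, 2↦5, 3↦6, 4↦6, 5↦3, 6↦2]  zeros at y ∈ ∅
  x = 5: [0↦2, 1↦4, 2↦5, 3↦3, 4↦3, 5↦3, 6↦1]  zeros at y ∈ ∅
  x = 6: [0↦3, 1↦5, 2↦2, 3↦6, 4↦1, 5↦6, 6↦5]  zeros at y ∈ ∅
Collecting zeros: affine points = {(0, 1), (0, 3), (2, 2), (3, 5)}.
Total count |C(F_7)_aff| = 4.


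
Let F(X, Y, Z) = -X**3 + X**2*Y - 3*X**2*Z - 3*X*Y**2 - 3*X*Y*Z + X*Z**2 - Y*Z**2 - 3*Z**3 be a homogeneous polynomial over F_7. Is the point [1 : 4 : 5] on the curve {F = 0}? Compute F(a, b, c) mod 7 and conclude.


F(1,4,5) ≡ 4 (mod 7); P is NOT on the curve.

Evaluate F(1, 4, 5) term-by-term (mod 7).
  -X**3 ↦ -1·1·1·1 = -1
  X**2*Y ↦ 1·1·4·1 = 4
  -3*X**2*Z ↦ -3·1·1·5 = -15
  -3*X*Y**2 ↦ -3·1·16·1 = -48
  -3*X*Y*Z ↦ -3·1·4·5 = -60
  X*Z**2 ↦ 1·1·1·25 = 25
  -Y*Z**2 ↦ -1·1·4·25 = -100
  -3*Z**3 ↦ -3·1·1·125 = -375
Sum: F(1, 4, 5) = (-1) + (4) + (-15) + (-48) + (-60) + (25) + (-100) + (-375) = -570.
Reducing mod 7: -570 ≡ 4 (mod 7).
Since F(a, b, c) ≡ 4 ≠ 0 (mod 7), P does NOT lie on the curve.


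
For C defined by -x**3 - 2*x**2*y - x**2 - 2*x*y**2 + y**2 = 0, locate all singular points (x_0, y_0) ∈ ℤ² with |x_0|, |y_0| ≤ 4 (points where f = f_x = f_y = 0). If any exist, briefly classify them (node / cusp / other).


Singular points: {(0, 0)}; classification: node.

Compute partial derivatives:
  f_x = -3*x**2 - 4*x*y - 2*x - 2*y**2.
  f_y = -2*x**2 - 4*x*y + 2*y.
Scan x_0 ∈ {−4, ..., 4}. For each x_0, f_y(x_0, y) is a polynomial in y; find its integer roots y ∈ {−4, ..., 4}, then test f_x and f at those candidates.
  x = -4: f_y(-4, y) = 18*y - 32; no integer root y with |y| ≤ 4.
  x = -3: f_y(-3, y) = 14*y - 18; no integer root y with |y| ≤ 4.
  x = -2: f_y(-2, y) = 10*y - 8; no integer root y with |y| ≤ 4.
  x = -1: f_y(-1, y) = 6*y - 2; no integer root y with |y| ≤ 4.
  x = 0: f_y(0, y) = 2*y; vanishes at y ∈ {0}. (0, 0): f_x = 0, f = 0 — SINGULAR.
  x = 1: f_y(1, y) = -2*y - 2; vanishes at y ∈ {-1}. (1, -1): f_x = -3 ≠ 0.
  x = 2: f_y(2, y) = -6*y - 8; no integer root y with |y| ≤ 4.
  x = 3: f_y(3, y) = -10*y - 18; no integer root y with |y| ≤ 4.
  x = 4: f_y(4, y) = -14*y - 32; no integer root y with |y| ≤ 4.
Only singular point on the grid: (0, 0).
Classify: substitute x = 0 + u, y = 0 + v and expand: f = -u**3 - 2*u**2*v - u**2 - 2*u*v**2 + v**2.
No constant or linear terms (consistent with a singular point). Quadratic part: -u**2 + v**2. Cubic part: -u**3 - 2*u**2*v - 2*u*v**2.
The quadratic part v**2 - u**2 = (v − u)(v + u) splits into two distinct linear factors, so there are two distinct tangent lines y − 0 = ±(x − 0) — this is a node (ordinary double point).
Classification: node.


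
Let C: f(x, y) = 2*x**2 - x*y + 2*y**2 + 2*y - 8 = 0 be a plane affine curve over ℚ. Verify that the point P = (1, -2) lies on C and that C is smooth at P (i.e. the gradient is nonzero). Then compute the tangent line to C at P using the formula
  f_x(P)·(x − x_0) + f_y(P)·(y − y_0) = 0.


Tangent line at P: 6*x - 7*y - 20 = 0.

Step 1: f(1, -2) = 0, so P lies on C.
Step 2: partial derivatives
  f_x(x, y) = 4*x - y, f_y(x, y) = -x + 4*y + 2.
  f_x(P) = 6, f_y(P) = -7 (gradient nonzero, so P is smooth).
Step 3: tangent line at P: 6·(x − 1) + -7·(y − -2) = 0.
Expanding: 6*x - 7*y - 20 = 0.


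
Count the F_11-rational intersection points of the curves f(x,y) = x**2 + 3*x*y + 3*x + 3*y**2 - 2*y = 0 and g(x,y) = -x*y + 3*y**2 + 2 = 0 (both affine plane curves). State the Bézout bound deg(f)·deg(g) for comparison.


Common zeros: ∅; count = 0; Bézout bound = 4.

deg(f) = 2, deg(g) = 2, so Bézout bound = 4.
Scan x ∈ F_11. For each x, list the y ∈ F_11 with f(x, y) ≡ 0 and those with g(x, y) ≡ 0 (mod 11); the common zeros in that column are the intersection.
  x = 0: f ≡ 0 at y ∈ {0, 8}; g ≡ 0 at y ∈ {5, 6}; common: ∅.
  x = 1: f ≡ 0 at y ∈ ∅; g ≡ 0 at y ∈ ∅; common: ∅.
  x = 2: f ≡ 0 at y ∈ ∅; g ≡ 0 at y ∈ ∅; common: ∅.
  x = 3: f ≡ 0 at y ∈ {2, 3}; g ≡ 0 at y ∈ ∅; common: ∅.
  x = 4: f ≡ 0 at y ∈ ∅; g ≡ 0 at y ∈ {7, 9}; common: ∅.
  x = 5: f ≡ 0 at y ∈ ∅; g ≡ 0 at y ∈ {1, 8}; common: ∅.
  x = 6: f ≡ 0 at y ∈ {5, 8}; g ≡ 0 at y ∈ {3, 10}; common: ∅.
  x = 7: f ≡ 0 at y ∈ {3, 9}; g ≡ 0 at y ∈ {2, 4}; common: ∅.
  x = 8: f ≡ 0 at y ∈ {0}; g ≡ 0 at y ∈ ∅; common: ∅.
  x = 9: f ≡ 0 at y ∈ {5}; g ≡ 0 at y ∈ ∅; common: ∅.
  x = 10: f ≡ 0 at y ∈ {2, 7}; g ≡ 0 at y ∈ ∅; common: ∅.
Collecting: common zeros = ∅, so the count is 0.
Comparison with the Bézout bound: 0 ≤ 4 = deg(f)·deg(g), as expected for curves with no common component (the affine F_11-count falls short of the bound because intersections may lie at infinity, over extension fields, or carry multiplicity).


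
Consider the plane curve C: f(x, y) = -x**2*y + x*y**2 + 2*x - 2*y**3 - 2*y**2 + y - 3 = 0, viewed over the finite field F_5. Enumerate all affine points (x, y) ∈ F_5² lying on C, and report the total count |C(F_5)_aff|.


Affine F_5-points: {(0, 2), (1, 4), (3, 2), (4, 0), (4, 1)}; count = 5.

For each of the 25 pairs (x, y) ∈ F_5², evaluate f(x, y) mod 5. Record the zeros.
  x = 0: [0↦2, 1↦4, 2↦0, 3↦3, 4↦1]  zeros at y ∈ {2}
  x = 1: [0↦4, 1↦1, 2↦4, 3↦1, 4↦0]  zeros at y ∈ {4}
  x = 2: [0↦1, 1↦1, 2↦4, 3↦3, 4↦1]  zeros at y ∈ ∅
  x = 3: [0↦3, 1↦4, 2↦0, 3↦4, 4↦4]  zeros at y ∈ {2}
  x = 4: [0↦0, 1↦0, 2↦2, 3↦4, 4↦4]  zeros at y ∈ {0, 1}
Collecting zeros: affine points = {(0, 2), (1, 4), (3, 2), (4, 0), (4, 1)}.
Total count |C(F_5)_aff| = 5.


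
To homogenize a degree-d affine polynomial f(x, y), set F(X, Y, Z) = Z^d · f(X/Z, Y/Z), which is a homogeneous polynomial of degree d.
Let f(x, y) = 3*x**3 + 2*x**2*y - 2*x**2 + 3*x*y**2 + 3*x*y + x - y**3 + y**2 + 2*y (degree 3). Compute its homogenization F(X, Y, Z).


F(X, Y, Z) = 3*X**3 + 2*X**2*Y - 2*X**2*Z + 3*X*Y**2 + 3*X*Y*Z + X*Z**2 - Y**3 + Y**2*Z + 2*Y*Z**2

deg(f) = 3.
Substitute x = X/Z, y = Y/Z into f, then multiply by Z^3.
  monomial 3·x^3·y^0 ↦ 3·X^3·Y^0·Z^0.
  monomial 2·x^2·y^1 ↦ 2·X^2·Y^1·Z^0.
  monomial -2·x^2·y^0 ↦ -2·X^2·Y^0·Z^1.
  monomial 3·x^1·y^2 ↦ 3·X^1·Y^2·Z^0.
  monomial 3·x^1·y^1 ↦ 3·X^1·Y^1·Z^1.
  monomial 1·x^1·y^0 ↦ 1·X^1·Y^0·Z^2.
  monomial -1·x^0·y^3 ↦ -1·X^0·Y^3·Z^0.
  monomial 1·x^0·y^2 ↦ 1·X^0·Y^2·Z^1.
  monomial 2·x^0·y^1 ↦ 2·X^0·Y^1·Z^2.
Collecting: F(X, Y, Z) = 3*X**3 + 2*X**2*Y - 2*X**2*Z + 3*X*Y**2 + 3*X*Y*Z + X*Z**2 - Y**3 + Y**2*Z + 2*Y*Z**2.


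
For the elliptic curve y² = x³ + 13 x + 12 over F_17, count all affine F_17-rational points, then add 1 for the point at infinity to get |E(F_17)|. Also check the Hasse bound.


Affine points = {(1, 3), (1, 14), (4, 3), (4, 14), (5, 7), (5, 10), (6, 0), (7, 2), (7, 15), (8, 4), (8, 13), (9, 5), (9, 12), (12, 3), (12, 14), (13, 7), (13, 10), (16, 7), (16, 10)}; affine count = 19; |E(F_17)| = 20.

Discriminant check: Δ ∝ 4a³ + 27b² = 4·13³ + 27·12² = 4·2197 + 27·144 ≡ 11 (mod 17). Nonzero ⇒ E is nonsingular.
For each x ∈ F_17, compute rhs = x³ + 13·x + 12 mod 17, then count y ∈ F_17 with y² ≡ rhs.
  x = 0: rhs = 12, matching y values: none (0 points).
  x = 1: rhs = 9, matching y values: 3, 14 (2 points).
  x = 2: rhs = 12, matching y values: none (0 points).
  x = 3: rhs = 10, matching y values: none (0 points).
  x = 4: rhs = 9, matching y values: 3, 14 (2 points).
  x = 5: rhs = 15, matching y values: 7, 10 (2 points).
  x = 6: rhs = 0, matching y values: 0 (1 points).
  x = 7: rhs = 4, matching y values: 2, 15 (2 points).
  x = 8: rhs = 16, matching y values: 4, 13 (2 points).
  x = 9: rhs = 8, matching y values: 5, 12 (2 points).
  x = 10: rhs = 3, matching y values: none (0 points).
  x = 11: rhs = 7, matching y values: none (0 points).
  x = 12: rhs = 9, matching y values: 3, 14 (2 points).
  x = 13: rhs = 15, matching y values: 7, 10 (2 points).
  x = 14: rhs = 14, matching y values: none (0 points).
  x = 15: rhs = 12, matching y values: none (0 points).
  x = 16: rhs = 15, matching y values: 7, 10 (2 points).
Total affine count: 19.
Full point count |E(F_17)| = 19 + 1 = 20.
Hasse bound: |20 − (17+1)| = |2| = 2 ≤ 2√17 ≈ 8.2462 ✓.


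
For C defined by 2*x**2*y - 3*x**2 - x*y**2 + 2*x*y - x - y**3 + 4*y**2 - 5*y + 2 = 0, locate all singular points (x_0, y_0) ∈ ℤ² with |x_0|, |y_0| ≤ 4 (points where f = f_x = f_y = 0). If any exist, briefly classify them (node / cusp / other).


Singular points: {(0, 1)}; classification: node.

Compute partial derivatives:
  f_x = 4*x*y - 6*x - y**2 + 2*y - 1.
  f_y = 2*x**2 - 2*x*y + 2*x - 3*y**2 + 8*y - 5.
Scan x_0 ∈ {−4, ..., 4}. For each x_0, f_y(x_0, y) is a polynomial in y; find its integer roots y ∈ {−4, ..., 4}, then test f_x and f at those candidates.
  x = -4: f_y(-4, y) = -3*y**2 + 16*y + 19; vanishes at y ∈ {-1}. (-4, -1): f_x = 36 ≠ 0.
  x = -3: f_y(-3, y) = -3*y**2 + 14*y + 7; no integer root y with |y| ≤ 4.
  x = -2: f_y(-2, y) = -3*y**2 + 12*y - 1; no integer root y with |y| ≤ 4.
  x = -1: f_y(-1, y) = -3*y**2 + 10*y - 5; no integer root y with |y| ≤ 4.
  x = 0: f_y(0, y) = -3*y**2 + 8*y - 5; vanishes at y ∈ {1}. (0, 1): f_x = 0, f = 0 — SINGULAR.
  x = 1: f_y(1, y) = -3*y**2 + 6*y - 1; no integer root y with |y| ≤ 4.
  x = 2: f_y(2, y) = -3*y**2 + 4*y + 7; vanishes at y ∈ {-1}. (2, -1): f_x = -24 ≠ 0.
  x = 3: f_y(3, y) = -3*y**2 + 2*y + 19; no integer root y with |y| ≤ 4.
  x = 4: f_y(4, y) = 35 - 3*y**2; no integer root y with |y| ≤ 4.
Only singular point on the grid: (0, 1).
Classify: substitute x = 0 + u, y = 1 + v and expand: f = 2*u**2*v - u**2 - u*v**2 - v**3 + v**2.
No constant or linear terms (consistent with a singular point). Quadratic part: -u**2 + v**2. Cubic part: 2*u**2*v - u*v**2 - v**3.
The quadratic part v**2 - u**2 = (v − u)(v + u) splits into two distinct linear factors, so there are two distinct tangent lines y − 1 = ±(x − 0) — this is a node (ordinary double point).
Classification: node.


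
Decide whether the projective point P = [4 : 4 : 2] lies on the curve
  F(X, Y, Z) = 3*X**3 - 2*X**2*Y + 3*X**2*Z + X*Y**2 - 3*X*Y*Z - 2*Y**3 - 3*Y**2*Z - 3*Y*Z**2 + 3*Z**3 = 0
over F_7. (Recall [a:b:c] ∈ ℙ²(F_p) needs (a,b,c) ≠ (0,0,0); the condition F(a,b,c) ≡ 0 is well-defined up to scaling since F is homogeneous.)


F(4,4,2) ≡ 6 (mod 7); P is NOT on the curve.

Evaluate F(4, 4, 2) term-by-term (mod 7).
  3*X**3 ↦ 3·64·1·1 = 192
  -2*X**2*Y ↦ -2·16·4·1 = -128
  3*X**2*Z ↦ 3·16·1·2 = 96
  X*Y**2 ↦ 1·4·16·1 = 64
  -3*X*Y*Z ↦ -3·4·4·2 = -96
  -2*Y**3 ↦ -2·1·64·1 = -128
  -3*Y**2*Z ↦ -3·1·16·2 = -96
  -3*Y*Z**2 ↦ -3·1·4·4 = -48
  3*Z**3 ↦ 3·1·1·8 = 24
Sum: F(4, 4, 2) = (192) + (-128) + (96) + (64) + (-96) + (-128) + (-96) + (-48) + (24) = -120.
Reducing mod 7: -120 ≡ 6 (mod 7).
Since F(a, b, c) ≡ 6 ≠ 0 (mod 7), P does NOT lie on the curve.


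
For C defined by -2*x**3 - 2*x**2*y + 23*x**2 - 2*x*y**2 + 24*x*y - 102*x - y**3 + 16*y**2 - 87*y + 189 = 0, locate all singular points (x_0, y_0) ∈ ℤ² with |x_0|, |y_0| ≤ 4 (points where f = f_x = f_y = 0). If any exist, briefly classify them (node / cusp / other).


Singular points: {(3, 3)}; classification: node.

Compute partial derivatives:
  f_x = -6*x**2 - 4*x*y + 46*x - 2*y**2 + 24*y - 102.
  f_y = -2*x**2 - 4*x*y + 24*x - 3*y**2 + 32*y - 87.
Scan x_0 ∈ {−4, ..., 4}. For each x_0, f_y(x_0, y) is a polynomial in y; find its integer roots y ∈ {−4, ..., 4}, then test f_x and f at those candidates.
  x = -4: f_y(-4, y) = -3*y**2 + 48*y - 215; no integer root y with |y| ≤ 4.
  x = -3: f_y(-3, y) = -3*y**2 + 44*y - 177; no integer root y with |y| ≤ 4.
  x = -2: f_y(-2, y) = -3*y**2 + 40*y - 143; no integer root y with |y| ≤ 4.
  x = -1: f_y(-1, y) = -3*y**2 + 36*y - 113; no integer root y with |y| ≤ 4.
  x = 0: f_y(0, y) = -3*y**2 + 32*y - 87; no integer root y with |y| ≤ 4.
  x = 1: f_y(1, y) = -3*y**2 + 28*y - 65; no integer root y with |y| ≤ 4.
  x = 2: f_y(2, y) = -3*y**2 + 24*y - 47; no integer root y with |y| ≤ 4.
  x = 3: f_y(3, y) = -3*y**2 + 20*y - 33; vanishes at y ∈ {3}. (3, 3): f_x = 0, f = 0 — SINGULAR.
  x = 4: f_y(4, y) = -3*y**2 + 16*y - 23; no integer root y with |y| ≤ 4.
Only singular point on the grid: (3, 3).
Classify: substitute x = 3 + u, y = 3 + v and expand: f = -2*u**3 - 2*u**2*v - u**2 - 2*u*v**2 - v**3 + v**2.
No constant or linear terms (consistent with a singular point). Quadratic part: -u**2 + v**2. Cubic part: -2*u**3 - 2*u**2*v - 2*u*v**2 - v**3.
The quadratic part v**2 - u**2 = (v − u)(v + u) splits into two distinct linear factors, so there are two distinct tangent lines y − 3 = ±(x − 3) — this is a node (ordinary double point).
Classification: node.
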